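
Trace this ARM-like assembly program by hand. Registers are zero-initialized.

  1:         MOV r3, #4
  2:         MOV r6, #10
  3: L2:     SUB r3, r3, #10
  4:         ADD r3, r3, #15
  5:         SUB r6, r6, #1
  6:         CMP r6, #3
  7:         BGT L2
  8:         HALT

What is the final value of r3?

39

r3=4
r6=10
r3=4-10=-6
r3=(-6)+15=9
r6=10-1=9
CMP r6, #3  (cmp 9,3)
BGT L2: taken
r3=9-10=-1
r3=(-1)+15=14
r6=9-1=8
CMP r6, #3  (cmp 8,3)
BGT L2: taken
r3=14-10=4
r3=4+15=19
r6=8-1=7
CMP r6, #3  (cmp 7,3)
BGT L2: taken
r3=19-10=9
r3=9+15=24
r6=7-1=6
CMP r6, #3  (cmp 6,3)
BGT L2: taken
r3=24-10=14
r3=14+15=29
r6=6-1=5
CMP r6, #3  (cmp 5,3)
BGT L2: taken
r3=29-10=19
r3=19+15=34
r6=5-1=4
CMP r6, #3  (cmp 4,3)
BGT L2: taken
r3=34-10=24
r3=24+15=39
r6=4-1=3
CMP r6, #3  (cmp 3,3)
BGT L2: not taken
halt.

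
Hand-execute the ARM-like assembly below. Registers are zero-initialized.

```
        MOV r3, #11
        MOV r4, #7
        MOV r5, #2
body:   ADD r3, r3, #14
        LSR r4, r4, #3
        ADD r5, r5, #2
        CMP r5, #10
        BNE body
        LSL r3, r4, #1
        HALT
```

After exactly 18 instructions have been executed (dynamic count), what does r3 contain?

r3=11
r4=7
r5=2
r3=11+14=25
r4=7>>3=0
r5=2+2=4
CMP r5, #10  (cmp 4,10)
BNE body: taken
r3=25+14=39
r4=0>>3=0
r5=4+2=6
CMP r5, #10  (cmp 6,10)
BNE body: taken
r3=39+14=53
r4=0>>3=0
r5=6+2=8
CMP r5, #10  (cmp 8,10)
BNE body: taken
After step 18: r3 = 53.

53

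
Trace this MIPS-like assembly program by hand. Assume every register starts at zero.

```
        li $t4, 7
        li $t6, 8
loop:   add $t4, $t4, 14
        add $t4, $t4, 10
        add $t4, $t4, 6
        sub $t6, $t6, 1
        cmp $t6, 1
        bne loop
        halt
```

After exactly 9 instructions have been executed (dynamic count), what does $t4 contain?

51

li $t4, 7 → $t4=7
li $t6, 8 → $t6=8
add $t4, $t4, 14 → $t4=7+14=21
add $t4, $t4, 10 → $t4=21+10=31
add $t4, $t4, 6 → $t4=31+6=37
sub $t6, $t6, 1 → $t6=8-1=7
cmp $t6, 1  (cmp 7,1)
bne loop: taken
add $t4, $t4, 14 → $t4=37+14=51
After step 9: $t4 = 51.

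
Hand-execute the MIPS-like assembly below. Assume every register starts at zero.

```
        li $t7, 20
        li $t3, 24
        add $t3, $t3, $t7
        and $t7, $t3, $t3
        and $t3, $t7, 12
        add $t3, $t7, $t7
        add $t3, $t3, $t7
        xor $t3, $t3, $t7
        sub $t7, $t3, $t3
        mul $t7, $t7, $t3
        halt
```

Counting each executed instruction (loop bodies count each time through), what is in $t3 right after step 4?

after li $t7, 20: $t7=20
after li $t3, 24: $t3=24
after add $t3, $t3, $t7: $t3=24+20=44
after and $t7, $t3, $t3: $t7=44&44=44
After step 4: $t3 = 44.

44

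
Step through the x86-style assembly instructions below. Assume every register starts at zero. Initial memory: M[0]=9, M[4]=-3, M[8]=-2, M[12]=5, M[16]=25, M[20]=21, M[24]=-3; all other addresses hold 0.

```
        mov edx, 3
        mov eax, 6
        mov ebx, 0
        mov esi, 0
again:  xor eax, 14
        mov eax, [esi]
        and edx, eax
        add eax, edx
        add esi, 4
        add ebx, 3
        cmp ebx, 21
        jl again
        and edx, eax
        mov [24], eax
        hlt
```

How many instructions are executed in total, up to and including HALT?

mov edx, 3 → edx=3
mov eax, 6 → eax=6
mov ebx, 0 → ebx=0
mov esi, 0 → esi=0
xor eax, 14 → eax=6^14=8
mov eax, [esi] → eax=M[0]=9
and edx, eax → edx=3&9=1
add eax, edx → eax=9+1=10
add esi, 4 → esi=0+4=4
add ebx, 3 → ebx=0+3=3
cmp ebx, 21  (cmp 3,21)
jl again: taken
xor eax, 14 → eax=10^14=4
mov eax, [esi] → eax=M[4]=-3
and edx, eax → edx=1&(-3)=1
add eax, edx → eax=(-3)+1=-2
add esi, 4 → esi=4+4=8
add ebx, 3 → ebx=3+3=6
cmp ebx, 21  (cmp 6,21)
jl again: taken
xor eax, 14 → eax=(-2)^14=-16
mov eax, [esi] → eax=M[8]=-2
and edx, eax → edx=1&(-2)=0
add eax, edx → eax=(-2)+0=-2
add esi, 4 → esi=8+4=12
add ebx, 3 → ebx=6+3=9
cmp ebx, 21  (cmp 9,21)
jl again: taken
xor eax, 14 → eax=(-2)^14=-16
mov eax, [esi] → eax=M[12]=5
and edx, eax → edx=0&5=0
add eax, edx → eax=5+0=5
add esi, 4 → esi=12+4=16
add ebx, 3 → ebx=9+3=12
cmp ebx, 21  (cmp 12,21)
jl again: taken
xor eax, 14 → eax=5^14=11
mov eax, [esi] → eax=M[16]=25
and edx, eax → edx=0&25=0
add eax, edx → eax=25+0=25
add esi, 4 → esi=16+4=20
add ebx, 3 → ebx=12+3=15
cmp ebx, 21  (cmp 15,21)
jl again: taken
xor eax, 14 → eax=25^14=23
mov eax, [esi] → eax=M[20]=21
and edx, eax → edx=0&21=0
add eax, edx → eax=21+0=21
add esi, 4 → esi=20+4=24
add ebx, 3 → ebx=15+3=18
cmp ebx, 21  (cmp 18,21)
jl again: taken
xor eax, 14 → eax=21^14=27
mov eax, [esi] → eax=M[24]=-3
and edx, eax → edx=0&(-3)=0
add eax, edx → eax=(-3)+0=-3
add esi, 4 → esi=24+4=28
add ebx, 3 → ebx=18+3=21
cmp ebx, 21  (cmp 21,21)
jl again: not taken
and edx, eax → edx=0&(-3)=0
mov [24], eax → M[24]=-3
halt.
Total executed instructions: 63.

63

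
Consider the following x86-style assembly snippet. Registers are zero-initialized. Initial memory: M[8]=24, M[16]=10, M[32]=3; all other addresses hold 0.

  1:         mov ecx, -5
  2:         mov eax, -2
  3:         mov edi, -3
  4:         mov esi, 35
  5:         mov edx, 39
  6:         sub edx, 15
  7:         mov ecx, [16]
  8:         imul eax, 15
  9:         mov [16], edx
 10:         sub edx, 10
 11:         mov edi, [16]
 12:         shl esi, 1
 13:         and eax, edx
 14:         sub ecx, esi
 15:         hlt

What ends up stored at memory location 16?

24

mov ecx, -5 → ecx=-5
mov eax, -2 → eax=-2
mov edi, -3 → edi=-3
mov esi, 35 → esi=35
mov edx, 39 → edx=39
sub edx, 15 → edx=39-15=24
mov ecx, [16] → ecx=M[16]=10
imul eax, 15 → eax=(-2)*15=-30
mov [16], edx → M[16]=24
sub edx, 10 → edx=24-10=14
mov edi, [16] → edi=M[16]=24
shl esi, 1 → esi=35<<1=70
and eax, edx → eax=(-30)&14=2
sub ecx, esi → ecx=10-70=-60
halt.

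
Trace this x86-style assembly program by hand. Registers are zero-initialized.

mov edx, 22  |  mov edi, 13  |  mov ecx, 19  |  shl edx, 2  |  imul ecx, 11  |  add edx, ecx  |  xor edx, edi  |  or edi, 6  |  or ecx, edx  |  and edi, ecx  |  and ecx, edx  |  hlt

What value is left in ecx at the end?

after mov edx, 22: edx=22
after mov edi, 13: edi=13
after mov ecx, 19: ecx=19
after shl edx, 2: edx=22<<2=88
after imul ecx, 11: ecx=19*11=209
after add edx, ecx: edx=88+209=297
after xor edx, edi: edx=297^13=292
after or edi, 6: edi=13|6=15
after or ecx, edx: ecx=209|292=501
after and edi, ecx: edi=15&501=5
after and ecx, edx: ecx=501&292=292
halt.

292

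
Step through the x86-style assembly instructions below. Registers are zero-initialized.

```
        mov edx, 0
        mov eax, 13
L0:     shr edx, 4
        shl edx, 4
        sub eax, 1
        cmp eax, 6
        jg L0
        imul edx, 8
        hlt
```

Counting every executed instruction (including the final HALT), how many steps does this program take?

edx=0
eax=13
edx=0>>4=0
edx=0<<4=0
eax=13-1=12
cmp eax, 6  (cmp 12,6)
jg L0: taken
edx=0>>4=0
edx=0<<4=0
eax=12-1=11
cmp eax, 6  (cmp 11,6)
jg L0: taken
edx=0>>4=0
edx=0<<4=0
eax=11-1=10
cmp eax, 6  (cmp 10,6)
jg L0: taken
edx=0>>4=0
edx=0<<4=0
eax=10-1=9
cmp eax, 6  (cmp 9,6)
jg L0: taken
edx=0>>4=0
edx=0<<4=0
eax=9-1=8
cmp eax, 6  (cmp 8,6)
jg L0: taken
edx=0>>4=0
edx=0<<4=0
eax=8-1=7
cmp eax, 6  (cmp 7,6)
jg L0: taken
edx=0>>4=0
edx=0<<4=0
eax=7-1=6
cmp eax, 6  (cmp 6,6)
jg L0: not taken
edx=0*8=0
halt.
Total executed instructions: 39.

39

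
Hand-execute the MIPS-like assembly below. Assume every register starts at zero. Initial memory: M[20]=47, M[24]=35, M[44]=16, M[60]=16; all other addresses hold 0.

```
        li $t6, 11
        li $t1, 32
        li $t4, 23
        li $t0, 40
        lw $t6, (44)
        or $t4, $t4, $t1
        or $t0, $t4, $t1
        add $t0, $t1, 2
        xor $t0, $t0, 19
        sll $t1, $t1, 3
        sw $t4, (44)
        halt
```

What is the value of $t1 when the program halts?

256

$t6=11
$t1=32
$t4=23
$t0=40
$t6=M[44]=16
$t4=23|32=55
$t0=55|32=55
$t0=32+2=34
$t0=34^19=49
$t1=32<<3=256
sw $t4, (44) → M[44]=55
halt.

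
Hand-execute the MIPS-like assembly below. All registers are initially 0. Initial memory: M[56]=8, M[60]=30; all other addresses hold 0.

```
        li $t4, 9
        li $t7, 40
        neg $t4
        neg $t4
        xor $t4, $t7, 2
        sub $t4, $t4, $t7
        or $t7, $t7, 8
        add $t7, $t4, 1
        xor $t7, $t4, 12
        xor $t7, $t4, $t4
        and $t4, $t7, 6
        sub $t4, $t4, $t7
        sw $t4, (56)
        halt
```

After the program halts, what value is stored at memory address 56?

li $t4, 9 → $t4=9
li $t7, 40 → $t7=40
neg $t4 → $t4=-(9)=-9
neg $t4 → $t4=-(-9)=9
xor $t4, $t7, 2 → $t4=40^2=42
sub $t4, $t4, $t7 → $t4=42-40=2
or $t7, $t7, 8 → $t7=40|8=40
add $t7, $t4, 1 → $t7=2+1=3
xor $t7, $t4, 12 → $t7=2^12=14
xor $t7, $t4, $t4 → $t7=2^2=0
and $t4, $t7, 6 → $t4=0&6=0
sub $t4, $t4, $t7 → $t4=0-0=0
sw $t4, (56) → M[56]=0
halt.

0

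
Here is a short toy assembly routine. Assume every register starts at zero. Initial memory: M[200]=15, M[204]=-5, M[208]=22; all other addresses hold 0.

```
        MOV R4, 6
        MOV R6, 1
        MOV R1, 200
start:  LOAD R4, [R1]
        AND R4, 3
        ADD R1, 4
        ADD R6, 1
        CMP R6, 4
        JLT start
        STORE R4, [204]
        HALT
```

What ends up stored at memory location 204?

2

after MOV R4, 6: R4=6
after MOV R6, 1: R6=1
after MOV R1, 200: R1=200
after LOAD R4, [R1]: R4=M[200]=15
after AND R4, 3: R4=15&3=3
after ADD R1, 4: R1=200+4=204
after ADD R6, 1: R6=1+1=2
CMP R6, 4  (cmp 2,4)
JLT start: taken
after LOAD R4, [R1]: R4=M[204]=-5
after AND R4, 3: R4=(-5)&3=3
after ADD R1, 4: R1=204+4=208
after ADD R6, 1: R6=2+1=3
CMP R6, 4  (cmp 3,4)
JLT start: taken
after LOAD R4, [R1]: R4=M[208]=22
after AND R4, 3: R4=22&3=2
after ADD R1, 4: R1=208+4=212
after ADD R6, 1: R6=3+1=4
CMP R6, 4  (cmp 4,4)
JLT start: not taken
STORE R4, [204] → M[204]=2
halt.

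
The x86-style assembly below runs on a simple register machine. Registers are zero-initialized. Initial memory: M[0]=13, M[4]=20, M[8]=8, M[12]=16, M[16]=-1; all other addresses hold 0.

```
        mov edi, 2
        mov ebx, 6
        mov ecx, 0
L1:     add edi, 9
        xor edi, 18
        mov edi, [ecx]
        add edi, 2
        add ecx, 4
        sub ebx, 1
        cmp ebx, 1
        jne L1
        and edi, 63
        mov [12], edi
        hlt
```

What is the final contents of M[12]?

mov edi, 2 → edi=2
mov ebx, 6 → ebx=6
mov ecx, 0 → ecx=0
add edi, 9 → edi=2+9=11
xor edi, 18 → edi=11^18=25
mov edi, [ecx] → edi=M[0]=13
add edi, 2 → edi=13+2=15
add ecx, 4 → ecx=0+4=4
sub ebx, 1 → ebx=6-1=5
cmp ebx, 1  (cmp 5,1)
jne L1: taken
add edi, 9 → edi=15+9=24
xor edi, 18 → edi=24^18=10
mov edi, [ecx] → edi=M[4]=20
add edi, 2 → edi=20+2=22
add ecx, 4 → ecx=4+4=8
sub ebx, 1 → ebx=5-1=4
cmp ebx, 1  (cmp 4,1)
jne L1: taken
add edi, 9 → edi=22+9=31
xor edi, 18 → edi=31^18=13
mov edi, [ecx] → edi=M[8]=8
add edi, 2 → edi=8+2=10
add ecx, 4 → ecx=8+4=12
sub ebx, 1 → ebx=4-1=3
cmp ebx, 1  (cmp 3,1)
jne L1: taken
add edi, 9 → edi=10+9=19
xor edi, 18 → edi=19^18=1
mov edi, [ecx] → edi=M[12]=16
add edi, 2 → edi=16+2=18
add ecx, 4 → ecx=12+4=16
sub ebx, 1 → ebx=3-1=2
cmp ebx, 1  (cmp 2,1)
jne L1: taken
add edi, 9 → edi=18+9=27
xor edi, 18 → edi=27^18=9
mov edi, [ecx] → edi=M[16]=-1
add edi, 2 → edi=(-1)+2=1
add ecx, 4 → ecx=16+4=20
sub ebx, 1 → ebx=2-1=1
cmp ebx, 1  (cmp 1,1)
jne L1: not taken
and edi, 63 → edi=1&63=1
mov [12], edi → M[12]=1
halt.

1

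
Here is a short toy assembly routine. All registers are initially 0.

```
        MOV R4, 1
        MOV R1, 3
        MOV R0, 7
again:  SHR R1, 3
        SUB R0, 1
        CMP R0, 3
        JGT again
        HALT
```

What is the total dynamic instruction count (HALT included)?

20

after MOV R4, 1: R4=1
after MOV R1, 3: R1=3
after MOV R0, 7: R0=7
after SHR R1, 3: R1=3>>3=0
after SUB R0, 1: R0=7-1=6
CMP R0, 3  (cmp 6,3)
JGT again: taken
after SHR R1, 3: R1=0>>3=0
after SUB R0, 1: R0=6-1=5
CMP R0, 3  (cmp 5,3)
JGT again: taken
after SHR R1, 3: R1=0>>3=0
after SUB R0, 1: R0=5-1=4
CMP R0, 3  (cmp 4,3)
JGT again: taken
after SHR R1, 3: R1=0>>3=0
after SUB R0, 1: R0=4-1=3
CMP R0, 3  (cmp 3,3)
JGT again: not taken
halt.
Total executed instructions: 20.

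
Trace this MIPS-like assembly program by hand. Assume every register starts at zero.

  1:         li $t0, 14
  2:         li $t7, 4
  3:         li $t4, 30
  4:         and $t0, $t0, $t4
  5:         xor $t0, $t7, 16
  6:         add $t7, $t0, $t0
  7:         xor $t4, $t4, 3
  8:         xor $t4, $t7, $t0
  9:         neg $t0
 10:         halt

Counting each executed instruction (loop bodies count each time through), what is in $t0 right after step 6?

$t0=14
$t7=4
$t4=30
$t0=14&30=14
$t0=4^16=20
$t7=20+20=40
After step 6: $t0 = 20.

20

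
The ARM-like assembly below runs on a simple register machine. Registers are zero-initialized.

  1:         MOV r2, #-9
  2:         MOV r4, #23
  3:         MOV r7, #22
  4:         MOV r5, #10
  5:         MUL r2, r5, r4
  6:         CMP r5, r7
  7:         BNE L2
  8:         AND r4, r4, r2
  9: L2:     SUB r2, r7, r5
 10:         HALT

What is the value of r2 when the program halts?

12

after MOV r2, #-9: r2=-9
after MOV r4, #23: r4=23
after MOV r7, #22: r7=22
after MOV r5, #10: r5=10
after MUL r2, r5, r4: r2=10*23=230
CMP r5, r7  (cmp 10,22)
BNE L2: taken
after SUB r2, r7, r5: r2=22-10=12
halt.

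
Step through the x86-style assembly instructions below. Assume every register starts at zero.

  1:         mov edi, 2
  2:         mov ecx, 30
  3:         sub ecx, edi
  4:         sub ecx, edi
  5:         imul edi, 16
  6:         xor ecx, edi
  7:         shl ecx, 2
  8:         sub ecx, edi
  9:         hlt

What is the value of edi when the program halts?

mov edi, 2 → edi=2
mov ecx, 30 → ecx=30
sub ecx, edi → ecx=30-2=28
sub ecx, edi → ecx=28-2=26
imul edi, 16 → edi=2*16=32
xor ecx, edi → ecx=26^32=58
shl ecx, 2 → ecx=58<<2=232
sub ecx, edi → ecx=232-32=200
halt.

32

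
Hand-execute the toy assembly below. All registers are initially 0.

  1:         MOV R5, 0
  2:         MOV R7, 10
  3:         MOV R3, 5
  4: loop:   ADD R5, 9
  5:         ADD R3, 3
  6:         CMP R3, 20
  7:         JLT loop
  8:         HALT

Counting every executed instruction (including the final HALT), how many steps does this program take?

R5=0
R7=10
R3=5
R5=0+9=9
R3=5+3=8
CMP R3, 20  (cmp 8,20)
JLT loop: taken
R5=9+9=18
R3=8+3=11
CMP R3, 20  (cmp 11,20)
JLT loop: taken
R5=18+9=27
R3=11+3=14
CMP R3, 20  (cmp 14,20)
JLT loop: taken
R5=27+9=36
R3=14+3=17
CMP R3, 20  (cmp 17,20)
JLT loop: taken
R5=36+9=45
R3=17+3=20
CMP R3, 20  (cmp 20,20)
JLT loop: not taken
halt.
Total executed instructions: 24.

24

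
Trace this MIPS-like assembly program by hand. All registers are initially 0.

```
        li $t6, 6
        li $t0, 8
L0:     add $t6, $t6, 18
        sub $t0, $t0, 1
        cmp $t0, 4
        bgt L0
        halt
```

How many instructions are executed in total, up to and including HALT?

19

$t6=6
$t0=8
$t6=6+18=24
$t0=8-1=7
cmp $t0, 4  (cmp 7,4)
bgt L0: taken
$t6=24+18=42
$t0=7-1=6
cmp $t0, 4  (cmp 6,4)
bgt L0: taken
$t6=42+18=60
$t0=6-1=5
cmp $t0, 4  (cmp 5,4)
bgt L0: taken
$t6=60+18=78
$t0=5-1=4
cmp $t0, 4  (cmp 4,4)
bgt L0: not taken
halt.
Total executed instructions: 19.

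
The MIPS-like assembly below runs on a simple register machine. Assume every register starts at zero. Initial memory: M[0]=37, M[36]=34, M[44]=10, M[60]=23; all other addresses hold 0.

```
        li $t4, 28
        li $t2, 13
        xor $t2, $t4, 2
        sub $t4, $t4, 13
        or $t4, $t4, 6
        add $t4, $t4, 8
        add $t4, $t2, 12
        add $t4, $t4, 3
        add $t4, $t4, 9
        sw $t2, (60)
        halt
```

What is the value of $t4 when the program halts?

54

li $t4, 28 → $t4=28
li $t2, 13 → $t2=13
xor $t2, $t4, 2 → $t2=28^2=30
sub $t4, $t4, 13 → $t4=28-13=15
or $t4, $t4, 6 → $t4=15|6=15
add $t4, $t4, 8 → $t4=15+8=23
add $t4, $t2, 12 → $t4=30+12=42
add $t4, $t4, 3 → $t4=42+3=45
add $t4, $t4, 9 → $t4=45+9=54
sw $t2, (60) → M[60]=30
halt.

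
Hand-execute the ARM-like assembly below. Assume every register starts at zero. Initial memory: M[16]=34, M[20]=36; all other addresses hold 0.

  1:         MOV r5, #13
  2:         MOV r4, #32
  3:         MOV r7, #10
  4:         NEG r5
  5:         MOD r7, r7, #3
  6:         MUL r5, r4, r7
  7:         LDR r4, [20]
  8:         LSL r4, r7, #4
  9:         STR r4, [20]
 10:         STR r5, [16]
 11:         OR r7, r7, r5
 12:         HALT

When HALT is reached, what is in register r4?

MOV r5, #13 → r5=13
MOV r4, #32 → r4=32
MOV r7, #10 → r7=10
NEG r5 → r5=-(13)=-13
MOD r7, r7, #3 → r7=10%3=1
MUL r5, r4, r7 → r5=32*1=32
LDR r4, [20] → r4=M[20]=36
LSL r4, r7, #4 → r4=1<<4=16
STR r4, [20] → M[20]=16
STR r5, [16] → M[16]=32
OR r7, r7, r5 → r7=1|32=33
halt.

16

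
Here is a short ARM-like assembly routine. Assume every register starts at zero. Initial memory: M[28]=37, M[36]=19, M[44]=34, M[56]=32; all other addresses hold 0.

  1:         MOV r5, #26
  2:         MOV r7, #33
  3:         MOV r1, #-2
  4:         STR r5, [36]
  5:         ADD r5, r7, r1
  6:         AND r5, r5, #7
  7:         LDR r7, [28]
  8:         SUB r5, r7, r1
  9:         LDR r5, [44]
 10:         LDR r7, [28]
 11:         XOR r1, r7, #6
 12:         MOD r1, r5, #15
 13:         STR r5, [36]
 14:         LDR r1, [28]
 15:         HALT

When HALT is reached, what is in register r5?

after MOV r5, #26: r5=26
after MOV r7, #33: r7=33
after MOV r1, #-2: r1=-2
STR r5, [36] → M[36]=26
after ADD r5, r7, r1: r5=33+(-2)=31
after AND r5, r5, #7: r5=31&7=7
after LDR r7, [28]: r7=M[28]=37
after SUB r5, r7, r1: r5=37-(-2)=39
after LDR r5, [44]: r5=M[44]=34
after LDR r7, [28]: r7=M[28]=37
after XOR r1, r7, #6: r1=37^6=35
after MOD r1, r5, #15: r1=34%15=4
STR r5, [36] → M[36]=34
after LDR r1, [28]: r1=M[28]=37
halt.

34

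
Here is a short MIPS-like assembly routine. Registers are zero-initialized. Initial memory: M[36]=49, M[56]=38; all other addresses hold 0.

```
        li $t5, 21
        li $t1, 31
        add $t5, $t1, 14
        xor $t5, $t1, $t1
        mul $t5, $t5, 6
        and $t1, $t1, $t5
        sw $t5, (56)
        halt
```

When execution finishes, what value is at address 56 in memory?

$t5=21
$t1=31
$t5=31+14=45
$t5=31^31=0
$t5=0*6=0
$t1=31&0=0
sw $t5, (56) → M[56]=0
halt.

0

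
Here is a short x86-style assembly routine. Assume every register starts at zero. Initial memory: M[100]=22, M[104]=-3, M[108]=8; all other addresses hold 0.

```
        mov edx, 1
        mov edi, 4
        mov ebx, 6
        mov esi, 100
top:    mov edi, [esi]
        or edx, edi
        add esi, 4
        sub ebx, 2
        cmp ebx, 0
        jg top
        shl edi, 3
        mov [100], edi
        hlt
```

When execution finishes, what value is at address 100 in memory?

edx=1
edi=4
ebx=6
esi=100
edi=M[100]=22
edx=1|22=23
esi=100+4=104
ebx=6-2=4
cmp ebx, 0  (cmp 4,0)
jg top: taken
edi=M[104]=-3
edx=23|(-3)=-1
esi=104+4=108
ebx=4-2=2
cmp ebx, 0  (cmp 2,0)
jg top: taken
edi=M[108]=8
edx=(-1)|8=-1
esi=108+4=112
ebx=2-2=0
cmp ebx, 0  (cmp 0,0)
jg top: not taken
edi=8<<3=64
mov [100], edi → M[100]=64
halt.

64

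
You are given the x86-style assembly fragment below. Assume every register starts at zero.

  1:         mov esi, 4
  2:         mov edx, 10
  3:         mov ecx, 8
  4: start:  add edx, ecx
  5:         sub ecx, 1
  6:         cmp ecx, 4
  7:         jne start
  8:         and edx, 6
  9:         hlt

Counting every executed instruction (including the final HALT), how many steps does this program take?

after mov esi, 4: esi=4
after mov edx, 10: edx=10
after mov ecx, 8: ecx=8
after add edx, ecx: edx=10+8=18
after sub ecx, 1: ecx=8-1=7
cmp ecx, 4  (cmp 7,4)
jne start: taken
after add edx, ecx: edx=18+7=25
after sub ecx, 1: ecx=7-1=6
cmp ecx, 4  (cmp 6,4)
jne start: taken
after add edx, ecx: edx=25+6=31
after sub ecx, 1: ecx=6-1=5
cmp ecx, 4  (cmp 5,4)
jne start: taken
after add edx, ecx: edx=31+5=36
after sub ecx, 1: ecx=5-1=4
cmp ecx, 4  (cmp 4,4)
jne start: not taken
after and edx, 6: edx=36&6=4
halt.
Total executed instructions: 21.

21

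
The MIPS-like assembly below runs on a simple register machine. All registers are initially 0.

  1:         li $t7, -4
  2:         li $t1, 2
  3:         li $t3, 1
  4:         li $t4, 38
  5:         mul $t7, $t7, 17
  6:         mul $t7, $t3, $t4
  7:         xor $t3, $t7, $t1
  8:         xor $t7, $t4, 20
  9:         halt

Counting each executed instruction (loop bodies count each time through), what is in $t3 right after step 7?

li $t7, -4 → $t7=-4
li $t1, 2 → $t1=2
li $t3, 1 → $t3=1
li $t4, 38 → $t4=38
mul $t7, $t7, 17 → $t7=(-4)*17=-68
mul $t7, $t3, $t4 → $t7=1*38=38
xor $t3, $t7, $t1 → $t3=38^2=36
After step 7: $t3 = 36.

36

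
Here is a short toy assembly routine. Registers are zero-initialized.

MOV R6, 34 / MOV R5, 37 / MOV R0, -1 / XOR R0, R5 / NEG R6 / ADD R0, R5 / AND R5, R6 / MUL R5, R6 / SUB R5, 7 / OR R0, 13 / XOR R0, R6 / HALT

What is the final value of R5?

R6=34
R5=37
R0=-1
R0=(-1)^37=-38
R6=-(34)=-34
R0=(-38)+37=-1
R5=37&(-34)=4
R5=4*(-34)=-136
R5=(-136)-7=-143
R0=(-1)|13=-1
R0=(-1)^(-34)=33
halt.

-143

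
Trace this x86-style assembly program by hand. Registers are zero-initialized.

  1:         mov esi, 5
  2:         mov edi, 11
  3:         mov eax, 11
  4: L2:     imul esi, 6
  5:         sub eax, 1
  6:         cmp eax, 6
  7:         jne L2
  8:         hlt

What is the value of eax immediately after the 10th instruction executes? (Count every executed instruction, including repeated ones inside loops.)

esi=5
edi=11
eax=11
esi=5*6=30
eax=11-1=10
cmp eax, 6  (cmp 10,6)
jne L2: taken
esi=30*6=180
eax=10-1=9
cmp eax, 6  (cmp 9,6)
After step 10: eax = 9.

9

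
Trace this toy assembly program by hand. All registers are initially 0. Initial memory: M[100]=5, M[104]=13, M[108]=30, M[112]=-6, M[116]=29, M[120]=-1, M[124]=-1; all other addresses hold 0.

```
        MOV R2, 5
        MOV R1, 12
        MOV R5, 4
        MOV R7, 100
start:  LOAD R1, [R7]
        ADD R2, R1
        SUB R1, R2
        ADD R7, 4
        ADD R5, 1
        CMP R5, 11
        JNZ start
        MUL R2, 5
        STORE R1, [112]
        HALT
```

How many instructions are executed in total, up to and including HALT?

after MOV R2, 5: R2=5
after MOV R1, 12: R1=12
after MOV R5, 4: R5=4
after MOV R7, 100: R7=100
after LOAD R1, [R7]: R1=M[100]=5
after ADD R2, R1: R2=5+5=10
after SUB R1, R2: R1=5-10=-5
after ADD R7, 4: R7=100+4=104
after ADD R5, 1: R5=4+1=5
CMP R5, 11  (cmp 5,11)
JNZ start: taken
after LOAD R1, [R7]: R1=M[104]=13
after ADD R2, R1: R2=10+13=23
after SUB R1, R2: R1=13-23=-10
after ADD R7, 4: R7=104+4=108
after ADD R5, 1: R5=5+1=6
CMP R5, 11  (cmp 6,11)
JNZ start: taken
after LOAD R1, [R7]: R1=M[108]=30
after ADD R2, R1: R2=23+30=53
after SUB R1, R2: R1=30-53=-23
after ADD R7, 4: R7=108+4=112
after ADD R5, 1: R5=6+1=7
CMP R5, 11  (cmp 7,11)
JNZ start: taken
after LOAD R1, [R7]: R1=M[112]=-6
after ADD R2, R1: R2=53+(-6)=47
after SUB R1, R2: R1=(-6)-47=-53
after ADD R7, 4: R7=112+4=116
after ADD R5, 1: R5=7+1=8
CMP R5, 11  (cmp 8,11)
JNZ start: taken
after LOAD R1, [R7]: R1=M[116]=29
after ADD R2, R1: R2=47+29=76
after SUB R1, R2: R1=29-76=-47
after ADD R7, 4: R7=116+4=120
after ADD R5, 1: R5=8+1=9
CMP R5, 11  (cmp 9,11)
JNZ start: taken
after LOAD R1, [R7]: R1=M[120]=-1
after ADD R2, R1: R2=76+(-1)=75
after SUB R1, R2: R1=(-1)-75=-76
after ADD R7, 4: R7=120+4=124
after ADD R5, 1: R5=9+1=10
CMP R5, 11  (cmp 10,11)
JNZ start: taken
after LOAD R1, [R7]: R1=M[124]=-1
after ADD R2, R1: R2=75+(-1)=74
after SUB R1, R2: R1=(-1)-74=-75
after ADD R7, 4: R7=124+4=128
after ADD R5, 1: R5=10+1=11
CMP R5, 11  (cmp 11,11)
JNZ start: not taken
after MUL R2, 5: R2=74*5=370
STORE R1, [112] → M[112]=-75
halt.
Total executed instructions: 56.

56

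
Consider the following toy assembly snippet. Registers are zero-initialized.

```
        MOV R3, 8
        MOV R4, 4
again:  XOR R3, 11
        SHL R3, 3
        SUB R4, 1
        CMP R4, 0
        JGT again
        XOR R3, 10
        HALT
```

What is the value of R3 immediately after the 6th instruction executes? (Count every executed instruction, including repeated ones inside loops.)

24

after MOV R3, 8: R3=8
after MOV R4, 4: R4=4
after XOR R3, 11: R3=8^11=3
after SHL R3, 3: R3=3<<3=24
after SUB R4, 1: R4=4-1=3
CMP R4, 0  (cmp 3,0)
After step 6: R3 = 24.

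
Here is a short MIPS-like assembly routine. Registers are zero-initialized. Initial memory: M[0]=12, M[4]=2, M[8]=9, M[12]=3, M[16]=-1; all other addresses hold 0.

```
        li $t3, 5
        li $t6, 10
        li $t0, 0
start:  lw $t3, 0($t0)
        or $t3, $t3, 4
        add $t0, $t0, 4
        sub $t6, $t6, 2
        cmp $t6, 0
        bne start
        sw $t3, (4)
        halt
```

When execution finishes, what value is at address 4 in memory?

li $t3, 5 → $t3=5
li $t6, 10 → $t6=10
li $t0, 0 → $t0=0
lw $t3, 0($t0) → $t3=M[0]=12
or $t3, $t3, 4 → $t3=12|4=12
add $t0, $t0, 4 → $t0=0+4=4
sub $t6, $t6, 2 → $t6=10-2=8
cmp $t6, 0  (cmp 8,0)
bne start: taken
lw $t3, 0($t0) → $t3=M[4]=2
or $t3, $t3, 4 → $t3=2|4=6
add $t0, $t0, 4 → $t0=4+4=8
sub $t6, $t6, 2 → $t6=8-2=6
cmp $t6, 0  (cmp 6,0)
bne start: taken
lw $t3, 0($t0) → $t3=M[8]=9
or $t3, $t3, 4 → $t3=9|4=13
add $t0, $t0, 4 → $t0=8+4=12
sub $t6, $t6, 2 → $t6=6-2=4
cmp $t6, 0  (cmp 4,0)
bne start: taken
lw $t3, 0($t0) → $t3=M[12]=3
or $t3, $t3, 4 → $t3=3|4=7
add $t0, $t0, 4 → $t0=12+4=16
sub $t6, $t6, 2 → $t6=4-2=2
cmp $t6, 0  (cmp 2,0)
bne start: taken
lw $t3, 0($t0) → $t3=M[16]=-1
or $t3, $t3, 4 → $t3=(-1)|4=-1
add $t0, $t0, 4 → $t0=16+4=20
sub $t6, $t6, 2 → $t6=2-2=0
cmp $t6, 0  (cmp 0,0)
bne start: not taken
sw $t3, (4) → M[4]=-1
halt.

-1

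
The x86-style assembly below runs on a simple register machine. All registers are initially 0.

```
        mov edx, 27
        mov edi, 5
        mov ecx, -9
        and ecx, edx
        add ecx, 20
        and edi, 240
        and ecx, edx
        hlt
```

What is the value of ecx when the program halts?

3

edx=27
edi=5
ecx=-9
ecx=(-9)&27=19
ecx=19+20=39
edi=5&240=0
ecx=39&27=3
halt.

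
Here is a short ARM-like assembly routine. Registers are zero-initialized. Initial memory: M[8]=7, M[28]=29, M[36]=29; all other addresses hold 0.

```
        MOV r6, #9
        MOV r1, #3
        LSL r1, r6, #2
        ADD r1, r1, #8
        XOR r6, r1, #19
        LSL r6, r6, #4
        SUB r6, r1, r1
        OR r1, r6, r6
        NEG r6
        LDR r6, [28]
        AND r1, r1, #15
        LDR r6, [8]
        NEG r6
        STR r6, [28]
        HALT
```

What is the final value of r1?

MOV r6, #9 → r6=9
MOV r1, #3 → r1=3
LSL r1, r6, #2 → r1=9<<2=36
ADD r1, r1, #8 → r1=36+8=44
XOR r6, r1, #19 → r6=44^19=63
LSL r6, r6, #4 → r6=63<<4=1008
SUB r6, r1, r1 → r6=44-44=0
OR r1, r6, r6 → r1=0|0=0
NEG r6 → r6=-(0)=0
LDR r6, [28] → r6=M[28]=29
AND r1, r1, #15 → r1=0&15=0
LDR r6, [8] → r6=M[8]=7
NEG r6 → r6=-(7)=-7
STR r6, [28] → M[28]=-7
halt.

0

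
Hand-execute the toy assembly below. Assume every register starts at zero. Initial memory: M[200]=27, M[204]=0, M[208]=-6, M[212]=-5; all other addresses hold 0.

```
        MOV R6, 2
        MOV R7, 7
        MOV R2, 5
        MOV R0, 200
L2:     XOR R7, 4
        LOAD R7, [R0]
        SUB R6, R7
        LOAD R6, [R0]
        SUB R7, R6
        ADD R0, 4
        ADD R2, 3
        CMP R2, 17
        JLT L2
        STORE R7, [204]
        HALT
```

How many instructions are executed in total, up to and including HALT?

MOV R6, 2 → R6=2
MOV R7, 7 → R7=7
MOV R2, 5 → R2=5
MOV R0, 200 → R0=200
XOR R7, 4 → R7=7^4=3
LOAD R7, [R0] → R7=M[200]=27
SUB R6, R7 → R6=2-27=-25
LOAD R6, [R0] → R6=M[200]=27
SUB R7, R6 → R7=27-27=0
ADD R0, 4 → R0=200+4=204
ADD R2, 3 → R2=5+3=8
CMP R2, 17  (cmp 8,17)
JLT L2: taken
XOR R7, 4 → R7=0^4=4
LOAD R7, [R0] → R7=M[204]=0
SUB R6, R7 → R6=27-0=27
LOAD R6, [R0] → R6=M[204]=0
SUB R7, R6 → R7=0-0=0
ADD R0, 4 → R0=204+4=208
ADD R2, 3 → R2=8+3=11
CMP R2, 17  (cmp 11,17)
JLT L2: taken
XOR R7, 4 → R7=0^4=4
LOAD R7, [R0] → R7=M[208]=-6
SUB R6, R7 → R6=0-(-6)=6
LOAD R6, [R0] → R6=M[208]=-6
SUB R7, R6 → R7=(-6)-(-6)=0
ADD R0, 4 → R0=208+4=212
ADD R2, 3 → R2=11+3=14
CMP R2, 17  (cmp 14,17)
JLT L2: taken
XOR R7, 4 → R7=0^4=4
LOAD R7, [R0] → R7=M[212]=-5
SUB R6, R7 → R6=(-6)-(-5)=-1
LOAD R6, [R0] → R6=M[212]=-5
SUB R7, R6 → R7=(-5)-(-5)=0
ADD R0, 4 → R0=212+4=216
ADD R2, 3 → R2=14+3=17
CMP R2, 17  (cmp 17,17)
JLT L2: not taken
STORE R7, [204] → M[204]=0
halt.
Total executed instructions: 42.

42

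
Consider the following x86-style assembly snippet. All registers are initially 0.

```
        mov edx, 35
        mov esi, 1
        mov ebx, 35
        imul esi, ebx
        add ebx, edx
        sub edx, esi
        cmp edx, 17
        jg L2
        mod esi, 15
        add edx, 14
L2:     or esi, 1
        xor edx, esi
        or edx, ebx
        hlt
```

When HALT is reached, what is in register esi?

5

edx=35
esi=1
ebx=35
esi=1*35=35
ebx=35+35=70
edx=35-35=0
cmp edx, 17  (cmp 0,17)
jg L2: not taken
esi=35%15=5
edx=0+14=14
esi=5|1=5
edx=14^5=11
edx=11|70=79
halt.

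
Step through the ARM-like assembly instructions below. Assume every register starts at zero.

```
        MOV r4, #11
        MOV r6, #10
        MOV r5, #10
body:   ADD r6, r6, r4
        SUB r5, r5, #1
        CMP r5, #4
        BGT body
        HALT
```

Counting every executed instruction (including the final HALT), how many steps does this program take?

after MOV r4, #11: r4=11
after MOV r6, #10: r6=10
after MOV r5, #10: r5=10
after ADD r6, r6, r4: r6=10+11=21
after SUB r5, r5, #1: r5=10-1=9
CMP r5, #4  (cmp 9,4)
BGT body: taken
after ADD r6, r6, r4: r6=21+11=32
after SUB r5, r5, #1: r5=9-1=8
CMP r5, #4  (cmp 8,4)
BGT body: taken
after ADD r6, r6, r4: r6=32+11=43
after SUB r5, r5, #1: r5=8-1=7
CMP r5, #4  (cmp 7,4)
BGT body: taken
after ADD r6, r6, r4: r6=43+11=54
after SUB r5, r5, #1: r5=7-1=6
CMP r5, #4  (cmp 6,4)
BGT body: taken
after ADD r6, r6, r4: r6=54+11=65
after SUB r5, r5, #1: r5=6-1=5
CMP r5, #4  (cmp 5,4)
BGT body: taken
after ADD r6, r6, r4: r6=65+11=76
after SUB r5, r5, #1: r5=5-1=4
CMP r5, #4  (cmp 4,4)
BGT body: not taken
halt.
Total executed instructions: 28.

28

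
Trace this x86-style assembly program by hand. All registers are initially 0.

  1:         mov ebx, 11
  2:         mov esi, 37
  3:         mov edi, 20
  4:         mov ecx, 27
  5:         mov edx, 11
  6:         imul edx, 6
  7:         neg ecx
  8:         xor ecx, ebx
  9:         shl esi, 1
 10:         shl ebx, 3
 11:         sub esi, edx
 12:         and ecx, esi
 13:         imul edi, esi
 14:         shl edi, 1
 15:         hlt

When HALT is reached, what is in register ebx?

88

after mov ebx, 11: ebx=11
after mov esi, 37: esi=37
after mov edi, 20: edi=20
after mov ecx, 27: ecx=27
after mov edx, 11: edx=11
after imul edx, 6: edx=11*6=66
after neg ecx: ecx=-(27)=-27
after xor ecx, ebx: ecx=(-27)^11=-18
after shl esi, 1: esi=37<<1=74
after shl ebx, 3: ebx=11<<3=88
after sub esi, edx: esi=74-66=8
after and ecx, esi: ecx=(-18)&8=8
after imul edi, esi: edi=20*8=160
after shl edi, 1: edi=160<<1=320
halt.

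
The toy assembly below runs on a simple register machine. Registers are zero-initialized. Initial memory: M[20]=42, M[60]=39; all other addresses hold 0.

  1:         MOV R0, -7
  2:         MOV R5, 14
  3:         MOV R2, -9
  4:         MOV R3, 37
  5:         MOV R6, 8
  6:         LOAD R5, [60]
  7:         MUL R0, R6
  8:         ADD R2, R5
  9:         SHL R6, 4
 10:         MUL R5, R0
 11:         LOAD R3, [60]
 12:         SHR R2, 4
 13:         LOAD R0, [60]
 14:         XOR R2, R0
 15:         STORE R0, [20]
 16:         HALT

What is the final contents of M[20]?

after MOV R0, -7: R0=-7
after MOV R5, 14: R5=14
after MOV R2, -9: R2=-9
after MOV R3, 37: R3=37
after MOV R6, 8: R6=8
after LOAD R5, [60]: R5=M[60]=39
after MUL R0, R6: R0=(-7)*8=-56
after ADD R2, R5: R2=(-9)+39=30
after SHL R6, 4: R6=8<<4=128
after MUL R5, R0: R5=39*(-56)=-2184
after LOAD R3, [60]: R3=M[60]=39
after SHR R2, 4: R2=30>>4=1
after LOAD R0, [60]: R0=M[60]=39
after XOR R2, R0: R2=1^39=38
STORE R0, [20] → M[20]=39
halt.

39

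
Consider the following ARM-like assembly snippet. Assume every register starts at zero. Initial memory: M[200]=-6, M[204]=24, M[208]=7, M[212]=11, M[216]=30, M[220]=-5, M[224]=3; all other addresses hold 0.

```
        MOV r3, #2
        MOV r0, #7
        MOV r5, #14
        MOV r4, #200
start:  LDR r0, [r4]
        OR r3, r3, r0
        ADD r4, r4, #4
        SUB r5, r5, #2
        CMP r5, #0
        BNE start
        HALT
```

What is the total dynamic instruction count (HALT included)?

47

MOV r3, #2 → r3=2
MOV r0, #7 → r0=7
MOV r5, #14 → r5=14
MOV r4, #200 → r4=200
LDR r0, [r4] → r0=M[200]=-6
OR r3, r3, r0 → r3=2|(-6)=-6
ADD r4, r4, #4 → r4=200+4=204
SUB r5, r5, #2 → r5=14-2=12
CMP r5, #0  (cmp 12,0)
BNE start: taken
LDR r0, [r4] → r0=M[204]=24
OR r3, r3, r0 → r3=(-6)|24=-6
ADD r4, r4, #4 → r4=204+4=208
SUB r5, r5, #2 → r5=12-2=10
CMP r5, #0  (cmp 10,0)
BNE start: taken
LDR r0, [r4] → r0=M[208]=7
OR r3, r3, r0 → r3=(-6)|7=-1
ADD r4, r4, #4 → r4=208+4=212
SUB r5, r5, #2 → r5=10-2=8
CMP r5, #0  (cmp 8,0)
BNE start: taken
LDR r0, [r4] → r0=M[212]=11
OR r3, r3, r0 → r3=(-1)|11=-1
ADD r4, r4, #4 → r4=212+4=216
SUB r5, r5, #2 → r5=8-2=6
CMP r5, #0  (cmp 6,0)
BNE start: taken
LDR r0, [r4] → r0=M[216]=30
OR r3, r3, r0 → r3=(-1)|30=-1
ADD r4, r4, #4 → r4=216+4=220
SUB r5, r5, #2 → r5=6-2=4
CMP r5, #0  (cmp 4,0)
BNE start: taken
LDR r0, [r4] → r0=M[220]=-5
OR r3, r3, r0 → r3=(-1)|(-5)=-1
ADD r4, r4, #4 → r4=220+4=224
SUB r5, r5, #2 → r5=4-2=2
CMP r5, #0  (cmp 2,0)
BNE start: taken
LDR r0, [r4] → r0=M[224]=3
OR r3, r3, r0 → r3=(-1)|3=-1
ADD r4, r4, #4 → r4=224+4=228
SUB r5, r5, #2 → r5=2-2=0
CMP r5, #0  (cmp 0,0)
BNE start: not taken
halt.
Total executed instructions: 47.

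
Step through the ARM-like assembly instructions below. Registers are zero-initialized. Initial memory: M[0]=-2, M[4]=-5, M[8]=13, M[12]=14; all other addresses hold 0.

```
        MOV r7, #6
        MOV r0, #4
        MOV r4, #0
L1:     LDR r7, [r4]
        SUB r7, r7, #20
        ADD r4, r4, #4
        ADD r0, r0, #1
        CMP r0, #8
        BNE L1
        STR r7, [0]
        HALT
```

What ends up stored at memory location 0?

-6

after MOV r7, #6: r7=6
after MOV r0, #4: r0=4
after MOV r4, #0: r4=0
after LDR r7, [r4]: r7=M[0]=-2
after SUB r7, r7, #20: r7=(-2)-20=-22
after ADD r4, r4, #4: r4=0+4=4
after ADD r0, r0, #1: r0=4+1=5
CMP r0, #8  (cmp 5,8)
BNE L1: taken
after LDR r7, [r4]: r7=M[4]=-5
after SUB r7, r7, #20: r7=(-5)-20=-25
after ADD r4, r4, #4: r4=4+4=8
after ADD r0, r0, #1: r0=5+1=6
CMP r0, #8  (cmp 6,8)
BNE L1: taken
after LDR r7, [r4]: r7=M[8]=13
after SUB r7, r7, #20: r7=13-20=-7
after ADD r4, r4, #4: r4=8+4=12
after ADD r0, r0, #1: r0=6+1=7
CMP r0, #8  (cmp 7,8)
BNE L1: taken
after LDR r7, [r4]: r7=M[12]=14
after SUB r7, r7, #20: r7=14-20=-6
after ADD r4, r4, #4: r4=12+4=16
after ADD r0, r0, #1: r0=7+1=8
CMP r0, #8  (cmp 8,8)
BNE L1: not taken
STR r7, [0] → M[0]=-6
halt.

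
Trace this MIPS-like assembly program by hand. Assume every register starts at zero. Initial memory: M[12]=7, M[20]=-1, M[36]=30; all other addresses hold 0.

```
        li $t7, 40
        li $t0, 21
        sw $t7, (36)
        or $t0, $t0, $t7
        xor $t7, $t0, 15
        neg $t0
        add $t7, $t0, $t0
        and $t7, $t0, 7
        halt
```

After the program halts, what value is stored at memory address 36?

40

$t7=40
$t0=21
sw $t7, (36) → M[36]=40
$t0=21|40=61
$t7=61^15=50
$t0=-(61)=-61
$t7=(-61)+(-61)=-122
$t7=(-61)&7=3
halt.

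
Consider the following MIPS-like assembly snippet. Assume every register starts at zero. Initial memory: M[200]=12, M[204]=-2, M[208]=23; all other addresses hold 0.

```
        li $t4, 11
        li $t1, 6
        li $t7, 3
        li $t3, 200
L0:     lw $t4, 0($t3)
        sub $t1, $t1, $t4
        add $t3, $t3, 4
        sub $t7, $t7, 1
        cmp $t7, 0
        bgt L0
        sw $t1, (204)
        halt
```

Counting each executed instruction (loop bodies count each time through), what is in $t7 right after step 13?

li $t4, 11 → $t4=11
li $t1, 6 → $t1=6
li $t7, 3 → $t7=3
li $t3, 200 → $t3=200
lw $t4, 0($t3) → $t4=M[200]=12
sub $t1, $t1, $t4 → $t1=6-12=-6
add $t3, $t3, 4 → $t3=200+4=204
sub $t7, $t7, 1 → $t7=3-1=2
cmp $t7, 0  (cmp 2,0)
bgt L0: taken
lw $t4, 0($t3) → $t4=M[204]=-2
sub $t1, $t1, $t4 → $t1=(-6)-(-2)=-4
add $t3, $t3, 4 → $t3=204+4=208
After step 13: $t7 = 2.

2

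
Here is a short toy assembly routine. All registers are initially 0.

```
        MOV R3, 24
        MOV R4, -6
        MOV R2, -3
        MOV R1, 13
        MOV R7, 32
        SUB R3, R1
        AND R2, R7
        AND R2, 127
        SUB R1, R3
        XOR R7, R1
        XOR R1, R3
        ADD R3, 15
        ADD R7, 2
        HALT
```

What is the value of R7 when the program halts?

after MOV R3, 24: R3=24
after MOV R4, -6: R4=-6
after MOV R2, -3: R2=-3
after MOV R1, 13: R1=13
after MOV R7, 32: R7=32
after SUB R3, R1: R3=24-13=11
after AND R2, R7: R2=(-3)&32=32
after AND R2, 127: R2=32&127=32
after SUB R1, R3: R1=13-11=2
after XOR R7, R1: R7=32^2=34
after XOR R1, R3: R1=2^11=9
after ADD R3, 15: R3=11+15=26
after ADD R7, 2: R7=34+2=36
halt.

36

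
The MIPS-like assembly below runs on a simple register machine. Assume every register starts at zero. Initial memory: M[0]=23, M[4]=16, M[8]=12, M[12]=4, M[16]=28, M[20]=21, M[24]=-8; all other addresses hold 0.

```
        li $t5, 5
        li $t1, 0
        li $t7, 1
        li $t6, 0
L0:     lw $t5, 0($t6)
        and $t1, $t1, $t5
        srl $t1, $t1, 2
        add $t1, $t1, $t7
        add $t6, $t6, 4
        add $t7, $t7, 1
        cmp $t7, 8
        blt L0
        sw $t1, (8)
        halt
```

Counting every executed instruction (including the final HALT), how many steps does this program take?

after li $t5, 5: $t5=5
after li $t1, 0: $t1=0
after li $t7, 1: $t7=1
after li $t6, 0: $t6=0
after lw $t5, 0($t6): $t5=M[0]=23
after and $t1, $t1, $t5: $t1=0&23=0
after srl $t1, $t1, 2: $t1=0>>2=0
after add $t1, $t1, $t7: $t1=0+1=1
after add $t6, $t6, 4: $t6=0+4=4
after add $t7, $t7, 1: $t7=1+1=2
cmp $t7, 8  (cmp 2,8)
blt L0: taken
after lw $t5, 0($t6): $t5=M[4]=16
after and $t1, $t1, $t5: $t1=1&16=0
after srl $t1, $t1, 2: $t1=0>>2=0
after add $t1, $t1, $t7: $t1=0+2=2
after add $t6, $t6, 4: $t6=4+4=8
after add $t7, $t7, 1: $t7=2+1=3
cmp $t7, 8  (cmp 3,8)
blt L0: taken
after lw $t5, 0($t6): $t5=M[8]=12
after and $t1, $t1, $t5: $t1=2&12=0
after srl $t1, $t1, 2: $t1=0>>2=0
after add $t1, $t1, $t7: $t1=0+3=3
after add $t6, $t6, 4: $t6=8+4=12
after add $t7, $t7, 1: $t7=3+1=4
cmp $t7, 8  (cmp 4,8)
blt L0: taken
after lw $t5, 0($t6): $t5=M[12]=4
after and $t1, $t1, $t5: $t1=3&4=0
after srl $t1, $t1, 2: $t1=0>>2=0
after add $t1, $t1, $t7: $t1=0+4=4
after add $t6, $t6, 4: $t6=12+4=16
after add $t7, $t7, 1: $t7=4+1=5
cmp $t7, 8  (cmp 5,8)
blt L0: taken
after lw $t5, 0($t6): $t5=M[16]=28
after and $t1, $t1, $t5: $t1=4&28=4
after srl $t1, $t1, 2: $t1=4>>2=1
after add $t1, $t1, $t7: $t1=1+5=6
after add $t6, $t6, 4: $t6=16+4=20
after add $t7, $t7, 1: $t7=5+1=6
cmp $t7, 8  (cmp 6,8)
blt L0: taken
after lw $t5, 0($t6): $t5=M[20]=21
after and $t1, $t1, $t5: $t1=6&21=4
after srl $t1, $t1, 2: $t1=4>>2=1
after add $t1, $t1, $t7: $t1=1+6=7
after add $t6, $t6, 4: $t6=20+4=24
after add $t7, $t7, 1: $t7=6+1=7
cmp $t7, 8  (cmp 7,8)
blt L0: taken
after lw $t5, 0($t6): $t5=M[24]=-8
after and $t1, $t1, $t5: $t1=7&(-8)=0
after srl $t1, $t1, 2: $t1=0>>2=0
after add $t1, $t1, $t7: $t1=0+7=7
after add $t6, $t6, 4: $t6=24+4=28
after add $t7, $t7, 1: $t7=7+1=8
cmp $t7, 8  (cmp 8,8)
blt L0: not taken
sw $t1, (8) → M[8]=7
halt.
Total executed instructions: 62.

62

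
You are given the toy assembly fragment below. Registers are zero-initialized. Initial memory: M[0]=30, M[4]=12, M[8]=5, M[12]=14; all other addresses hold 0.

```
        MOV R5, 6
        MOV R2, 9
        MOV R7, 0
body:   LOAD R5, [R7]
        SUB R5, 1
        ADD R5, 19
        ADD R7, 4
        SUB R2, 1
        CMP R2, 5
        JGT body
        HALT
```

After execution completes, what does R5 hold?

32

MOV R5, 6 → R5=6
MOV R2, 9 → R2=9
MOV R7, 0 → R7=0
LOAD R5, [R7] → R5=M[0]=30
SUB R5, 1 → R5=30-1=29
ADD R5, 19 → R5=29+19=48
ADD R7, 4 → R7=0+4=4
SUB R2, 1 → R2=9-1=8
CMP R2, 5  (cmp 8,5)
JGT body: taken
LOAD R5, [R7] → R5=M[4]=12
SUB R5, 1 → R5=12-1=11
ADD R5, 19 → R5=11+19=30
ADD R7, 4 → R7=4+4=8
SUB R2, 1 → R2=8-1=7
CMP R2, 5  (cmp 7,5)
JGT body: taken
LOAD R5, [R7] → R5=M[8]=5
SUB R5, 1 → R5=5-1=4
ADD R5, 19 → R5=4+19=23
ADD R7, 4 → R7=8+4=12
SUB R2, 1 → R2=7-1=6
CMP R2, 5  (cmp 6,5)
JGT body: taken
LOAD R5, [R7] → R5=M[12]=14
SUB R5, 1 → R5=14-1=13
ADD R5, 19 → R5=13+19=32
ADD R7, 4 → R7=12+4=16
SUB R2, 1 → R2=6-1=5
CMP R2, 5  (cmp 5,5)
JGT body: not taken
halt.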